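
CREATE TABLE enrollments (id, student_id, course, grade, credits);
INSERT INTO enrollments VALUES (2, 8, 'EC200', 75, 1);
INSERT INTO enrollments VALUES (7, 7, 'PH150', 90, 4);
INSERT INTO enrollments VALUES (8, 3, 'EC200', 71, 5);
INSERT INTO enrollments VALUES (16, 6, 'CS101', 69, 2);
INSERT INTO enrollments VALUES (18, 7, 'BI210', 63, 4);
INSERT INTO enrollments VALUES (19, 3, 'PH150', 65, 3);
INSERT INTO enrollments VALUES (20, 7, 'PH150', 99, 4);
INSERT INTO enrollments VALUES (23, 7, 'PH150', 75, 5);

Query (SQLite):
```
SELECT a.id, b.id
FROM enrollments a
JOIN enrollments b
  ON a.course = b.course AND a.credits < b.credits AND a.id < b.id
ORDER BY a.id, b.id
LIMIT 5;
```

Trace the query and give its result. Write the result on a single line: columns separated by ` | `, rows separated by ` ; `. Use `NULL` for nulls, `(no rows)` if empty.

Pairs (a,b) with same course, a.credits < b.credits, a.id < b.id.
course groups: BI210:{18} CS101:{16} EC200:{2,8} PH150:{7,19,20,23}
Ordered by (a.id, b.id); first 5.

2 | 8 ; 7 | 23 ; 19 | 20 ; 19 | 23 ; 20 | 23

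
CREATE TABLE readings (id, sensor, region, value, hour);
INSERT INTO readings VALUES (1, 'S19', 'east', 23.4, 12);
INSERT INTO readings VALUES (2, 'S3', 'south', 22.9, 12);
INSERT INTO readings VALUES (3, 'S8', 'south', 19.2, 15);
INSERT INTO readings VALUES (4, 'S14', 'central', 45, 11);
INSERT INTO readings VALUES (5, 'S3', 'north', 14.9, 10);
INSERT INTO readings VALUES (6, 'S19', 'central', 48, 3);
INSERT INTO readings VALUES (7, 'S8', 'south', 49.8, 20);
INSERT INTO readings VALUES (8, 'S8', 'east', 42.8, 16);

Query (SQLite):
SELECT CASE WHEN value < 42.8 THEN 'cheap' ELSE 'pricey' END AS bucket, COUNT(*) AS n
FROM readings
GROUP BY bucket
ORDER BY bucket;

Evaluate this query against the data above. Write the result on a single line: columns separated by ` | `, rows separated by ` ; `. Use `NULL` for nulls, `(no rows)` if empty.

cheap | 4 ; pricey | 4

Bucket rows by value < 42.8 → 'cheap' else 'pricey'; count each bucket.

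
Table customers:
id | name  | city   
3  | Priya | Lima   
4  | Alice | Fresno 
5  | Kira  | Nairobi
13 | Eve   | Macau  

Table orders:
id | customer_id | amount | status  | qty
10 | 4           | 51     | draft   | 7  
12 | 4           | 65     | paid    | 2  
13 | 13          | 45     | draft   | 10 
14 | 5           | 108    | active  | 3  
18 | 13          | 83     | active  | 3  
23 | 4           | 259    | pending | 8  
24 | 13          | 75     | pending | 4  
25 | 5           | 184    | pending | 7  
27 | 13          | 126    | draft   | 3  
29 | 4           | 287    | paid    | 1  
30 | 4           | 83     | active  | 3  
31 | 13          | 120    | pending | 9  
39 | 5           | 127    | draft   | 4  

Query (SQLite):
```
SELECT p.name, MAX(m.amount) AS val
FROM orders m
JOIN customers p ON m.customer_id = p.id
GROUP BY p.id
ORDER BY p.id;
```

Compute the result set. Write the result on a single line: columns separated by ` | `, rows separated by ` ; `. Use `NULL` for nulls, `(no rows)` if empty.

Join each orders row to its customers via customer_id.
Group joined rows by customers.id; compute MAX(m.amount) per group.
  4: ids {10, 12, 23, 29, 30} → MAX(m.amount)=287
  5: ids {14, 25, 39} → MAX(m.amount)=184
  13: ids {13, 18, 24, 27, 31} → MAX(m.amount)=126

Alice | 287 ; Kira | 184 ; Eve | 126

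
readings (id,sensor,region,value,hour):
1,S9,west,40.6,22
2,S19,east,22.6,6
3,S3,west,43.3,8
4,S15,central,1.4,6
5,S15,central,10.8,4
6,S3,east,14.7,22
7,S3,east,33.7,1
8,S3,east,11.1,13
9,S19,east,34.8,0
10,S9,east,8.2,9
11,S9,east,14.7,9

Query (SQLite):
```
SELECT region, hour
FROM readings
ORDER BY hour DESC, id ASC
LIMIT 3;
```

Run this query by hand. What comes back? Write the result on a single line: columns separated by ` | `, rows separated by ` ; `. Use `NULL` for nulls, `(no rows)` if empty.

west | 22 ; east | 22 ; east | 13

Sort by hour desc, tiebreak id asc: (22, id=1), (22, id=6), (13, id=8), (9, id=10), (9, id=11), (8, id=3) …. Take first 3.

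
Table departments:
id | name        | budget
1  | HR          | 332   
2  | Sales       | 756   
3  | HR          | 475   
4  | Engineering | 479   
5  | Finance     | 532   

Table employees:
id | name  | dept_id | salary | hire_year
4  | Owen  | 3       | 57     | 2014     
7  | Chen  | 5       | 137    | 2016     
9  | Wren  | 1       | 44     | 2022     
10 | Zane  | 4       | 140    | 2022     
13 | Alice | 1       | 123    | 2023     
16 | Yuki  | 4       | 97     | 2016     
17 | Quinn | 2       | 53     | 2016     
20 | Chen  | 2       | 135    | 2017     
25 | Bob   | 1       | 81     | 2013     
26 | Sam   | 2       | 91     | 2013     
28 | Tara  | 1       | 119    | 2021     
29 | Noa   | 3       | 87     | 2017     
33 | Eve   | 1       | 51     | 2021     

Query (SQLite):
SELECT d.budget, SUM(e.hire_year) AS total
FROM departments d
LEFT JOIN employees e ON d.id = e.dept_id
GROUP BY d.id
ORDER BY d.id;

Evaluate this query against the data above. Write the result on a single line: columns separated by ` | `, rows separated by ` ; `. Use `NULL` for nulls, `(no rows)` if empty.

LEFT JOIN keeps every departments row; unmatched ones get NULL for employees columns.
Group by departments.id and compute SUM(e.hire_year). SUM over an all-NULL group is NULL.
  1: ids {9, 13, 25, 28, 33} → SUM(e.hire_year)=10100
  2: ids {17, 20, 26} → SUM(e.hire_year)=6046
  3: ids {4, 29} → SUM(e.hire_year)=4031
  4: ids {10, 16} → SUM(e.hire_year)=4038
  5: ids {7} → SUM(e.hire_year)=2016

332 | 10100 ; 756 | 6046 ; 475 | 4031 ; 479 | 4038 ; 532 | 2016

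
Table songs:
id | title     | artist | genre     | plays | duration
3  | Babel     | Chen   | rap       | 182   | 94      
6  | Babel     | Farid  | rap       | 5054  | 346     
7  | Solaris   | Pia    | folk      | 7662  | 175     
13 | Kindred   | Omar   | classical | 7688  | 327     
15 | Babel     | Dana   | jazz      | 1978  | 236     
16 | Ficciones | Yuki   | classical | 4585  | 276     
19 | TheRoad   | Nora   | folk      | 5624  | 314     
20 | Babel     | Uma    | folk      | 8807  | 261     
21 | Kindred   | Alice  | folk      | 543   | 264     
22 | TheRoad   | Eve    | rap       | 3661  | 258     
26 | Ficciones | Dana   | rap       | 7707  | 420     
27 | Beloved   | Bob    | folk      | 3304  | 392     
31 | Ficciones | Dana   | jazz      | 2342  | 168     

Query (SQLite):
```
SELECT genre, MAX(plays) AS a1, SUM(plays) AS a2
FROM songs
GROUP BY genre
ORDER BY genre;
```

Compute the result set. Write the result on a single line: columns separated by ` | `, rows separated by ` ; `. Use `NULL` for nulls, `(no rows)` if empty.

Group songs by genre.
Per group compute: MAX(plays), SUM(plays).
  classical: ids {13, 16} → MAX(plays)=7688, SUM(plays)=12273
  folk: ids {7, 19, 20, 21, 27} → MAX(plays)=8807, SUM(plays)=25940
  jazz: ids {15, 31} → MAX(plays)=2342, SUM(plays)=4320
  rap: ids {3, 6, 22, 26} → MAX(plays)=7707, SUM(plays)=16604

classical | 7688 | 12273 ; folk | 8807 | 25940 ; jazz | 2342 | 4320 ; rap | 7707 | 16604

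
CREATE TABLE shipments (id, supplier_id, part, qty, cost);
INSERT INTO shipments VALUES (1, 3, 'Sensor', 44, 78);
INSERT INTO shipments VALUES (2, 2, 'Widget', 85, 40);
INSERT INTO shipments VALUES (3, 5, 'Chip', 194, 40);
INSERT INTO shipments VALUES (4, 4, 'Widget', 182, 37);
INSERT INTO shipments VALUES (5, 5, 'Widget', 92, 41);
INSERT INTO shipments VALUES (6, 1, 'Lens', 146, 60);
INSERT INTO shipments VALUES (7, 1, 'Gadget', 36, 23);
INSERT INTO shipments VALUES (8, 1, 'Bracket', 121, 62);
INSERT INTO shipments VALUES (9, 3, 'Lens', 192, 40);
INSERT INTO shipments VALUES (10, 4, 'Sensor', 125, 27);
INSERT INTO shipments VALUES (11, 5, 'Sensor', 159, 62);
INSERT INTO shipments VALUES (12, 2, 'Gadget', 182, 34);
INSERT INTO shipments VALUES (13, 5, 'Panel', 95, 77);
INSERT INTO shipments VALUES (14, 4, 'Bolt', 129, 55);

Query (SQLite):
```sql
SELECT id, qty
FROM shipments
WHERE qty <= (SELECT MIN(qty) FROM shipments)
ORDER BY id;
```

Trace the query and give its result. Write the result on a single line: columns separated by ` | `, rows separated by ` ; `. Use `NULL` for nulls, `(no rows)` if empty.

Scalar subquery: MIN(qty) over all shipments rows = 36.
Keep rows where qty <= that value.

7 | 36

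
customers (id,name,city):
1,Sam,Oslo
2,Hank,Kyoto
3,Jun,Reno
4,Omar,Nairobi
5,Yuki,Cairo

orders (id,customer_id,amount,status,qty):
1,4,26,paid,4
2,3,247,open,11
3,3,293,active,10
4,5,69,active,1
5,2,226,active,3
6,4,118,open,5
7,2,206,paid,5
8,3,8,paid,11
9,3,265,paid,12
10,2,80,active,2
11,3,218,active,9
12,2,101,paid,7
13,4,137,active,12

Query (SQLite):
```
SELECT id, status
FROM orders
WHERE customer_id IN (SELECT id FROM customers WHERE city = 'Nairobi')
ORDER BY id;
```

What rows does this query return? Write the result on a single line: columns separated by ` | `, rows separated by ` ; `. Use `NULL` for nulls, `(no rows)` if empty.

Inner query: customers.id where city = 'Nairobi'.
Outer: keep orders rows whose customer_id is in that set.
Inner query → {4}

1 | paid ; 6 | open ; 13 | active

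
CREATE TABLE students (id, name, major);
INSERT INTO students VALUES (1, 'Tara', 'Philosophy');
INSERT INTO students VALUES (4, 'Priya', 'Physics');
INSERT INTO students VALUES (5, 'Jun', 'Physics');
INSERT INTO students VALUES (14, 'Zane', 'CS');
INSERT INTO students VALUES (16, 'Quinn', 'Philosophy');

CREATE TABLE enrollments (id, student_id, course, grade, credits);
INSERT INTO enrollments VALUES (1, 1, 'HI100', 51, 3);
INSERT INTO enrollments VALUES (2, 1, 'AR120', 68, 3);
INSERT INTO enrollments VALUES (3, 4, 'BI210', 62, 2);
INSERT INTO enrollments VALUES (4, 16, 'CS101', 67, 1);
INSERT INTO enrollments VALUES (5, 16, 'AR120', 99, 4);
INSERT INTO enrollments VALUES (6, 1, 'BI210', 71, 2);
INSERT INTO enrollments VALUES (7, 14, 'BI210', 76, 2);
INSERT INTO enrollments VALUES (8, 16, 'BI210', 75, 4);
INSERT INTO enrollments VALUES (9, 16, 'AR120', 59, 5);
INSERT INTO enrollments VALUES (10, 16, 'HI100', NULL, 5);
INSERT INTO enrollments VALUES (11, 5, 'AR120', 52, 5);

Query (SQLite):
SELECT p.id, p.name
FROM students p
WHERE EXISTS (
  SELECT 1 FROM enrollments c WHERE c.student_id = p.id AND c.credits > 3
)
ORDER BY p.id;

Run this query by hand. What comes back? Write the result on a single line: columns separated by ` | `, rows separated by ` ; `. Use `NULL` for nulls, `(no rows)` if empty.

5 | Jun ; 16 | Quinn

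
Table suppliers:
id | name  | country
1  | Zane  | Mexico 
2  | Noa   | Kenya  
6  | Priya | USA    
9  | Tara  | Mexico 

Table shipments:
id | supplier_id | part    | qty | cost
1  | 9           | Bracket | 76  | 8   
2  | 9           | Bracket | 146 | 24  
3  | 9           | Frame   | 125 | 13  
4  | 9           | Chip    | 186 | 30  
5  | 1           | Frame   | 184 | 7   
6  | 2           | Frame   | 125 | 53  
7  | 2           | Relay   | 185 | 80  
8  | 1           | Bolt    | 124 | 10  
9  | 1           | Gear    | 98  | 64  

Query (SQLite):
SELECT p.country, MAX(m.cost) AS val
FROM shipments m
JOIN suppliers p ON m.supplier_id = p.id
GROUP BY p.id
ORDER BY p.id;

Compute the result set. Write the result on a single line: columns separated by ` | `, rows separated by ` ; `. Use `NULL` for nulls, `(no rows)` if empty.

Mexico | 64 ; Kenya | 80 ; Mexico | 30

Join each shipments row to its suppliers via supplier_id.
Group joined rows by suppliers.id; compute MAX(m.cost) per group.
  1: ids {5, 8, 9} → MAX(m.cost)=64
  2: ids {6, 7} → MAX(m.cost)=80
  9: ids {1, 2, 3, 4} → MAX(m.cost)=30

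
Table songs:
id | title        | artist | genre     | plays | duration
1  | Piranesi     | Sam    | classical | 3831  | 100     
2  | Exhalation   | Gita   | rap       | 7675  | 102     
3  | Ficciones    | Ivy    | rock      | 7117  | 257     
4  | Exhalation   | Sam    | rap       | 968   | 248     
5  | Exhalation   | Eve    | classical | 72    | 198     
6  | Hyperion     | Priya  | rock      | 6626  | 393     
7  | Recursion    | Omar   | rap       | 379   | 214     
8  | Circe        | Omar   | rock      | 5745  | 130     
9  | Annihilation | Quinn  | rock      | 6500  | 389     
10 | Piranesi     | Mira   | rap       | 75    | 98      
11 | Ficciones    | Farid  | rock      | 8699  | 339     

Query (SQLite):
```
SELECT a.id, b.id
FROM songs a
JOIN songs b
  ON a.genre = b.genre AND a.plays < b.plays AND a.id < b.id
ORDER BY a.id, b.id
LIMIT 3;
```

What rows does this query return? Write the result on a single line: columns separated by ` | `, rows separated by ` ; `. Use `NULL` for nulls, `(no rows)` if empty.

Pairs (a,b) with same genre, a.plays < b.plays, a.id < b.id.
genre groups: classical:{1,5} rap:{2,4,7,10} rock:{3,6,8,9,11}
Ordered by (a.id, b.id); first 3.

3 | 11 ; 6 | 11 ; 8 | 9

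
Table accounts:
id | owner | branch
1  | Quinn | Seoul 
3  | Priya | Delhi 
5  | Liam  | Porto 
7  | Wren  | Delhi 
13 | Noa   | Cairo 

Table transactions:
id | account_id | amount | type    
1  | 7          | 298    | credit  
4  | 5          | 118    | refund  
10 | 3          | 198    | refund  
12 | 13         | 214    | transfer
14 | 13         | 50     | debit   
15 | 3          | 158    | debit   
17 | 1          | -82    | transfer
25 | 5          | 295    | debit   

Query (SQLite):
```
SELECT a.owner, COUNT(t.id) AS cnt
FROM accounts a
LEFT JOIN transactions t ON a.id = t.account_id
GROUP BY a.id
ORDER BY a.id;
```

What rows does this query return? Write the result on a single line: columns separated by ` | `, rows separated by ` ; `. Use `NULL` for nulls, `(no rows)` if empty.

LEFT JOIN keeps every accounts row; unmatched ones get NULL for transactions columns.
Group by accounts.id and compute COUNT(t.id). COUNT(col) of an all-NULL group is 0.
  1: ids {17} → COUNT(t.id)=1
  3: ids {10, 15} → COUNT(t.id)=2
  5: ids {4, 25} → COUNT(t.id)=2
  7: ids {1} → COUNT(t.id)=1
  13: ids {12, 14} → COUNT(t.id)=2

Quinn | 1 ; Priya | 2 ; Liam | 2 ; Wren | 1 ; Noa | 2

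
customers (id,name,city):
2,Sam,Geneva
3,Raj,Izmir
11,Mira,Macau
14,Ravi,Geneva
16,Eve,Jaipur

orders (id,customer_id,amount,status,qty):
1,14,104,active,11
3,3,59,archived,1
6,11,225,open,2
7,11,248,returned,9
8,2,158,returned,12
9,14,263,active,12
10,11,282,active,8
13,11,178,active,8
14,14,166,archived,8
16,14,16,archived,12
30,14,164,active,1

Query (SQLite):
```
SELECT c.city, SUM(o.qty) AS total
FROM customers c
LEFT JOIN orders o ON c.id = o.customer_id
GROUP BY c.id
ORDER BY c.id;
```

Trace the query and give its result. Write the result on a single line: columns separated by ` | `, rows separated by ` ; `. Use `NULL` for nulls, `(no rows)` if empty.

LEFT JOIN keeps every customers row; unmatched ones get NULL for orders columns.
Group by customers.id and compute SUM(o.qty). SUM over an all-NULL group is NULL.
  2: ids {8} → SUM(o.qty)=12
  3: ids {3} → SUM(o.qty)=1
  11: ids {6, 7, 10, 13} → SUM(o.qty)=27
  14: ids {1, 9, 14, 16, 30} → SUM(o.qty)=44
  16: ids {—} → SUM(o.qty)=NULL

Geneva | 12 ; Izmir | 1 ; Macau | 27 ; Geneva | 44 ; Jaipur | NULL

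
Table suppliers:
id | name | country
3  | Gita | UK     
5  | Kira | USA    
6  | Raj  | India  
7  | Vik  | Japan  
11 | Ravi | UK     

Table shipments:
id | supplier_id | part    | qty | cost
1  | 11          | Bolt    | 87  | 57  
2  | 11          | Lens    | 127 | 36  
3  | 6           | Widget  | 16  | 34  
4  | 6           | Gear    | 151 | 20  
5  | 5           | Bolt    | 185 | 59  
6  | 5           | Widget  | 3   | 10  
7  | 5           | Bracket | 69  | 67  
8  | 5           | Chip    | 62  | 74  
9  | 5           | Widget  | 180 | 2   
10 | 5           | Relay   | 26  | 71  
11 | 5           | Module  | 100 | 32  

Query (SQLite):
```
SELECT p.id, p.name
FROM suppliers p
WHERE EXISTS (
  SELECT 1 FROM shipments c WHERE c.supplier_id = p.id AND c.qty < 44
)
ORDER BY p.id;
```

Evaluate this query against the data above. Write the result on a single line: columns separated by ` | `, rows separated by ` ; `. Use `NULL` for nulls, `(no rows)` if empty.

5 | Kira ; 6 | Raj

For each suppliers row, check whether any shipments with matching supplier_id has qty < 44.
Keep rows where that is true.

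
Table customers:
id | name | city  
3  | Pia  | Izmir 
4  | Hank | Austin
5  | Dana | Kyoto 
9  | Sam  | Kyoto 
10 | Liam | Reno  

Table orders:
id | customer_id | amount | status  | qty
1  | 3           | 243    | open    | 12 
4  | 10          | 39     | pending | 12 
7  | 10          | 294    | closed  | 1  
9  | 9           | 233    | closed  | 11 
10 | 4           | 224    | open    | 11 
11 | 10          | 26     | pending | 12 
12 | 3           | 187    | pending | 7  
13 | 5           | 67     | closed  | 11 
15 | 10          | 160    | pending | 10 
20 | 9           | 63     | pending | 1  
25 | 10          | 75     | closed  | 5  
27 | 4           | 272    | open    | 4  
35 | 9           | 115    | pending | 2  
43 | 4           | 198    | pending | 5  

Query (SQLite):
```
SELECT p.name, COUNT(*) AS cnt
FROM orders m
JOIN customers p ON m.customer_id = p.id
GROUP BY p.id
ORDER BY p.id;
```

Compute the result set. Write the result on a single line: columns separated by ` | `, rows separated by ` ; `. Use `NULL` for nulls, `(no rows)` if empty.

Join each orders row to its customers via customer_id.
Group joined rows by customers.id; compute COUNT(*) per group.
  3: ids {1, 12} → COUNT(*)=2
  4: ids {10, 27, 43} → COUNT(*)=3
  5: ids {13} → COUNT(*)=1
  9: ids {9, 20, 35} → COUNT(*)=3
  10: ids {4, 7, 11, 15, 25} → COUNT(*)=5

Pia | 2 ; Hank | 3 ; Dana | 1 ; Sam | 3 ; Liam | 5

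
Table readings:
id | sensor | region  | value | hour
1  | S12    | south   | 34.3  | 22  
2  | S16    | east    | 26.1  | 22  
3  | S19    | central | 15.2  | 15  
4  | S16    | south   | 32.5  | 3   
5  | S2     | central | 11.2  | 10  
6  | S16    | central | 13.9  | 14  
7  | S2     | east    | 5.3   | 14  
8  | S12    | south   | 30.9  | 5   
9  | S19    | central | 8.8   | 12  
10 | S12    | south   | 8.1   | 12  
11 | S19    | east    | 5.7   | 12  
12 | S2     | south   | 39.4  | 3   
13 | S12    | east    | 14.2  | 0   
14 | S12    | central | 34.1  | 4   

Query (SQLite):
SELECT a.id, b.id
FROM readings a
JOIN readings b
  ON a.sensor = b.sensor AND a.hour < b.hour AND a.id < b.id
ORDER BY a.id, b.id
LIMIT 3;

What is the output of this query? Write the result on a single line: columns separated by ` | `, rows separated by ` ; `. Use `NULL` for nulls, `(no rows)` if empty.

Pairs (a,b) with same sensor, a.hour < b.hour, a.id < b.id.
sensor groups: S12:{1,8,10,13,14} S16:{2,4,6} S19:{3,9,11} S2:{5,7,12}
Ordered by (a.id, b.id); first 3.

4 | 6 ; 5 | 7 ; 8 | 10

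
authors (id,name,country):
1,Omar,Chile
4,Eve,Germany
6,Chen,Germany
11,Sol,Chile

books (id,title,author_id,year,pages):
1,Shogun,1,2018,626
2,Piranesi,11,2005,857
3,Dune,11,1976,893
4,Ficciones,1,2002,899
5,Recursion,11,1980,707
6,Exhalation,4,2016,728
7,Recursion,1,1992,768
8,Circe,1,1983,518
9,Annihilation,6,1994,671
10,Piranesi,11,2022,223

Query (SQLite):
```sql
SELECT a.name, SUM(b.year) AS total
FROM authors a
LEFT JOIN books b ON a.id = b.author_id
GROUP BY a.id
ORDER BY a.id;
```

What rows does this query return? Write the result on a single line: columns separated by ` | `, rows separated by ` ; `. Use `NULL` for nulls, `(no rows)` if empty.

LEFT JOIN keeps every authors row; unmatched ones get NULL for books columns.
Group by authors.id and compute SUM(b.year). SUM over an all-NULL group is NULL.
  1: ids {1, 4, 7, 8} → SUM(b.year)=7995
  4: ids {6} → SUM(b.year)=2016
  6: ids {9} → SUM(b.year)=1994
  11: ids {2, 3, 5, 10} → SUM(b.year)=7983

Omar | 7995 ; Eve | 2016 ; Chen | 1994 ; Sol | 7983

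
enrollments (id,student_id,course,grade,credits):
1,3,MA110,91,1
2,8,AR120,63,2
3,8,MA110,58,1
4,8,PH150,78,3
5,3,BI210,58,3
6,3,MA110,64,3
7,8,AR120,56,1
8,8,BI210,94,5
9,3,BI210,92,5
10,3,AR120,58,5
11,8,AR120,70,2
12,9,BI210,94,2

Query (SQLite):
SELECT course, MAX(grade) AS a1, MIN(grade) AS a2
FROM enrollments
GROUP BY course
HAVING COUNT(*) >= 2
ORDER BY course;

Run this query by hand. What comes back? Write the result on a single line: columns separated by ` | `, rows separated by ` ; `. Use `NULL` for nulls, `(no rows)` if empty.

AR120 | 70 | 56 ; BI210 | 94 | 58 ; MA110 | 91 | 58

Group enrollments by course.
Per group compute: MAX(grade), MIN(grade).
HAVING: drop groups with fewer than 2 rows.
  AR120: ids {2, 7, 10, 11} → MAX(grade)=70, MIN(grade)=56
  BI210: ids {5, 8, 9, 12} → MAX(grade)=94, MIN(grade)=58
  MA110: ids {1, 3, 6} → MAX(grade)=91, MIN(grade)=58
  PH150: ids {4} → MAX(grade)=78, MIN(grade)=78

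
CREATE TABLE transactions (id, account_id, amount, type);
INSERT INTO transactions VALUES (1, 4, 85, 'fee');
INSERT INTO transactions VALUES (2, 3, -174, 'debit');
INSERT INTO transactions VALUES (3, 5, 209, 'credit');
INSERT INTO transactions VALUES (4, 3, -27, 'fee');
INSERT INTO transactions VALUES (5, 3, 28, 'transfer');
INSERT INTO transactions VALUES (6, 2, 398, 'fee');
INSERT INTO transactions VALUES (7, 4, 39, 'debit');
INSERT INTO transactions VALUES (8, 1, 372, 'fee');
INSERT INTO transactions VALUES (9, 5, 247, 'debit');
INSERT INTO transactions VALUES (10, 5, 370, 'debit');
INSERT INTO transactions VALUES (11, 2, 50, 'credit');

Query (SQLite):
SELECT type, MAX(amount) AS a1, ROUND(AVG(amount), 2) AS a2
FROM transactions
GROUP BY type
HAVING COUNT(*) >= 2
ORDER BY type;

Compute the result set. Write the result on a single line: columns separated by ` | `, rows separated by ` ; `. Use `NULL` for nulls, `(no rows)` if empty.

credit | 209 | 129.5 ; debit | 370 | 120.5 ; fee | 398 | 207

Group transactions by type.
Per group compute: MAX(amount), ROUND(AVG(amount), 2).
HAVING: drop groups with fewer than 2 rows.
  credit: ids {3, 11} → MAX(amount)=209, ROUND(AVG(amount), 2)=129.5
  debit: ids {2, 7, 9, 10} → MAX(amount)=370, ROUND(AVG(amount), 2)=120.5
  fee: ids {1, 4, 6, 8} → MAX(amount)=398, ROUND(AVG(amount), 2)=207
  transfer: ids {5} → MAX(amount)=28, ROUND(AVG(amount), 2)=28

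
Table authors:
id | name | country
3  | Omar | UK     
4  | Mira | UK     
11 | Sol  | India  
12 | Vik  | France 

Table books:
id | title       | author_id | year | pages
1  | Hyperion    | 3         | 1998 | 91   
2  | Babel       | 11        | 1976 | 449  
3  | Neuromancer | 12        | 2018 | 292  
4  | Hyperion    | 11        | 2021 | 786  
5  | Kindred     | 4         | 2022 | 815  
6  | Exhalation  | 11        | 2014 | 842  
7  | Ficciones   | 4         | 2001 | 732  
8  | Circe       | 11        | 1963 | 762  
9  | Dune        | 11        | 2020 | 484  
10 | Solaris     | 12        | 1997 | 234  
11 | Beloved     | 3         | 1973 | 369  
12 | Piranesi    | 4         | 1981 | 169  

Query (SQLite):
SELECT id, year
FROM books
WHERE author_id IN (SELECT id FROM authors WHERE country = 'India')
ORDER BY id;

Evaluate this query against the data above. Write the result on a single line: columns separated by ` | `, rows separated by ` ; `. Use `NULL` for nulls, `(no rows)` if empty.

Inner query: authors.id where country = 'India'.
Outer: keep books rows whose author_id is in that set.
Inner query → {11}

2 | 1976 ; 4 | 2021 ; 6 | 2014 ; 8 | 1963 ; 9 | 2020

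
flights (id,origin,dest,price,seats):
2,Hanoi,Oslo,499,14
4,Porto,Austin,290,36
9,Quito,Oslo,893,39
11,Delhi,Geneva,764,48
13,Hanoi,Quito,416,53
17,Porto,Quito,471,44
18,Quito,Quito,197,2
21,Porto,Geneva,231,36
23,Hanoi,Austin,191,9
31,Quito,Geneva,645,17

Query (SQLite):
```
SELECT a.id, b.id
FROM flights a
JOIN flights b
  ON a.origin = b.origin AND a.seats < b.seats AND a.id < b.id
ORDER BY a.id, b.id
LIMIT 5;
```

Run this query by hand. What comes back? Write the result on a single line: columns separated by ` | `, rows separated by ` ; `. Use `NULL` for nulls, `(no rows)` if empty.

2 | 13 ; 4 | 17 ; 18 | 31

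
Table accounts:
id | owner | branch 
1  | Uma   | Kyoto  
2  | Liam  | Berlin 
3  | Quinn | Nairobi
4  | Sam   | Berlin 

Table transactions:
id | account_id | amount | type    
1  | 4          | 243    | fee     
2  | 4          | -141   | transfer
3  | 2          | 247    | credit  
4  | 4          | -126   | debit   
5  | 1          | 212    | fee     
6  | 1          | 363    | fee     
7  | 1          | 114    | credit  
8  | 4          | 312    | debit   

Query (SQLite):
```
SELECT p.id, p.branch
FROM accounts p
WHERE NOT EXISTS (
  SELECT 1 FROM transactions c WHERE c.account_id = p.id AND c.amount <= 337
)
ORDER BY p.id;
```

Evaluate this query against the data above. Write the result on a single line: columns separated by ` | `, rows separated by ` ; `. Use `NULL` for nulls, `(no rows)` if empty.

3 | Nairobi

For each accounts row, check whether any transactions with matching account_id has amount <= 337.
Keep rows where that is false.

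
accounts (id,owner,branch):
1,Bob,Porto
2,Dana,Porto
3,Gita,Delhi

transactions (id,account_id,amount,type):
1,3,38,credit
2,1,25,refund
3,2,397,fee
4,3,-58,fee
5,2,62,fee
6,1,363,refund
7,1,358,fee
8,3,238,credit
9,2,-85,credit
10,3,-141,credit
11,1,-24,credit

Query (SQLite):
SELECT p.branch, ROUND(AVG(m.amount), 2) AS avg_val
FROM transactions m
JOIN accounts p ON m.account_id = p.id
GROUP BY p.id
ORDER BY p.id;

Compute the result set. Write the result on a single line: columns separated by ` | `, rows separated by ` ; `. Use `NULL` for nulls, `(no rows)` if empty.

Porto | 180.5 ; Porto | 124.67 ; Delhi | 19.25

Join each transactions row to its accounts via account_id.
Group joined rows by accounts.id; compute ROUND(AVG(m.amount), 2) per group.
  1: ids {2, 6, 7, 11} → ROUND(AVG(m.amount), 2)=180.5
  2: ids {3, 5, 9} → ROUND(AVG(m.amount), 2)=124.67
  3: ids {1, 4, 8, 10} → ROUND(AVG(m.amount), 2)=19.25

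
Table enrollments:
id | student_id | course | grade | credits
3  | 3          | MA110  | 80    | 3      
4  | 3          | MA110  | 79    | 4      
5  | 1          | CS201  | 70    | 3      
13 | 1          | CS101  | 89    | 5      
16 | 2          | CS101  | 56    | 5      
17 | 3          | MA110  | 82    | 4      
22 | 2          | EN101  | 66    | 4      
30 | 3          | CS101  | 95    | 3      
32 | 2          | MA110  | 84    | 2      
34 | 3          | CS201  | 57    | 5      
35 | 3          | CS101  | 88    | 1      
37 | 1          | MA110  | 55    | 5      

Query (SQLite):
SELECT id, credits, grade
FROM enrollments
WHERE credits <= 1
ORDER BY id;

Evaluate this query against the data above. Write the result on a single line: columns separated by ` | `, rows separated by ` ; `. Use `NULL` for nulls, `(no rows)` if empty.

35 | 1 | 88

credits <= 1: ids {35}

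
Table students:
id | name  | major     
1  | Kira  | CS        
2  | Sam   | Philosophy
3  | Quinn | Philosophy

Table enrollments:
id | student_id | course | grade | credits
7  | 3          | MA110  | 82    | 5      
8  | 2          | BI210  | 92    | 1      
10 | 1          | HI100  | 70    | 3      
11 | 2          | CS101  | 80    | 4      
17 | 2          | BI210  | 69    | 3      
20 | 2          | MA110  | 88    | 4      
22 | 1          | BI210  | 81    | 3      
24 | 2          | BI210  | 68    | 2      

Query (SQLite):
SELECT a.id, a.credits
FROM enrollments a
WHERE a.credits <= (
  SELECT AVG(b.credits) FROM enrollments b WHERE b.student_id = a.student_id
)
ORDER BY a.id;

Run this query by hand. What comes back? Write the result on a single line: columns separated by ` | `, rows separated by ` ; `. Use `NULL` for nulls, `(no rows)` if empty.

7 | 5 ; 8 | 1 ; 10 | 3 ; 22 | 3 ; 24 | 2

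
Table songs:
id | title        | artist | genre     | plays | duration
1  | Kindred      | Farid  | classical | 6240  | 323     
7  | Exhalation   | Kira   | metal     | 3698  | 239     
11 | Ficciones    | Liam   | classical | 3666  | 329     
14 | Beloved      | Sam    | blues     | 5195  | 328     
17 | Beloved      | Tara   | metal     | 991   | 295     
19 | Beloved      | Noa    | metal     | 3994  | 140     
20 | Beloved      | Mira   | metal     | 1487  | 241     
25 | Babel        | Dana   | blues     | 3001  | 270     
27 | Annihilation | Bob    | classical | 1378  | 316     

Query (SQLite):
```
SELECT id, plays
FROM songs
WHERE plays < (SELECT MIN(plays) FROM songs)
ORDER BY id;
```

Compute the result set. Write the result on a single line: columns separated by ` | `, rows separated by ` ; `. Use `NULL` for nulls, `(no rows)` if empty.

Scalar subquery: MIN(plays) over all songs rows = 991.
Keep rows where plays < that value.

(no rows)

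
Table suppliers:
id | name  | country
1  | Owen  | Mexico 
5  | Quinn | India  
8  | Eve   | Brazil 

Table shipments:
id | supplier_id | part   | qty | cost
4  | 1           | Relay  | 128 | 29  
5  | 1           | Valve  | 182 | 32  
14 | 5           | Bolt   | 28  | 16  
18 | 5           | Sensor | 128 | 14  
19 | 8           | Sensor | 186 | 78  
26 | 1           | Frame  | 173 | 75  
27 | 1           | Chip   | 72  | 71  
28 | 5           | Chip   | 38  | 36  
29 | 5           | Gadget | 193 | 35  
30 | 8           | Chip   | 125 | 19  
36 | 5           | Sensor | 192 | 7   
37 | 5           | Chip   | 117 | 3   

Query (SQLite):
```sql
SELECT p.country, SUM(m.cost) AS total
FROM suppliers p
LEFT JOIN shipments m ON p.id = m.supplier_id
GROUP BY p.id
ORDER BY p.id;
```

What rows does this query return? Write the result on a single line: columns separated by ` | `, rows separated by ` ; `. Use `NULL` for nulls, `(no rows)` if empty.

LEFT JOIN keeps every suppliers row; unmatched ones get NULL for shipments columns.
Group by suppliers.id and compute SUM(m.cost). SUM over an all-NULL group is NULL.
  1: ids {4, 5, 26, 27} → SUM(m.cost)=207
  5: ids {14, 18, 28, 29, 36, 37} → SUM(m.cost)=111
  8: ids {19, 30} → SUM(m.cost)=97

Mexico | 207 ; India | 111 ; Brazil | 97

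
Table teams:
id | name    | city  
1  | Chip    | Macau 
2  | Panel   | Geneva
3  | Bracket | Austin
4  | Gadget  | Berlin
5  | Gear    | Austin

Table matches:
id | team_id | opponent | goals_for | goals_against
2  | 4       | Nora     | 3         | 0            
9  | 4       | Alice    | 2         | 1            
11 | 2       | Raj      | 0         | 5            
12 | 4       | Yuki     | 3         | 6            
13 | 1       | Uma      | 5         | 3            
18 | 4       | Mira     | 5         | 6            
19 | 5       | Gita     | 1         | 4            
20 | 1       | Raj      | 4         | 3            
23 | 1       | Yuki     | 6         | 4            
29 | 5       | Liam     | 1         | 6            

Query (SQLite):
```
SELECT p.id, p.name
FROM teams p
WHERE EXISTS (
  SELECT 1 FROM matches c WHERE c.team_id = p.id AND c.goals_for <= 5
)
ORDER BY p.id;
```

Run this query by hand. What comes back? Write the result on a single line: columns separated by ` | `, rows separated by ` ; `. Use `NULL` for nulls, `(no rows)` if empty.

For each teams row, check whether any matches with matching team_id has goals_for <= 5.
Keep rows where that is true.

1 | Chip ; 2 | Panel ; 4 | Gadget ; 5 | Gear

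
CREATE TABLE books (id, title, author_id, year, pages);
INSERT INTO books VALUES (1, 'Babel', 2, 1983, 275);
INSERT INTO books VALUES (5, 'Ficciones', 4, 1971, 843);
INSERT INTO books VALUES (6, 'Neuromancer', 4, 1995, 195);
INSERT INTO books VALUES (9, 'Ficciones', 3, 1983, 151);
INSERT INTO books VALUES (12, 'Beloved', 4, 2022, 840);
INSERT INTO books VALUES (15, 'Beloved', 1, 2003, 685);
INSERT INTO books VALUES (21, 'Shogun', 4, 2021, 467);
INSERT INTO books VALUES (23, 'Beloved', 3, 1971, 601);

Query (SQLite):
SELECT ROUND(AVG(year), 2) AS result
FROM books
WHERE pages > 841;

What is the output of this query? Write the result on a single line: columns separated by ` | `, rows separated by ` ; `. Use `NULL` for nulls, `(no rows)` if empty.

Rows where pages > 841 → year values: [1971].
AVG = 1971 / 1 (rounded to 2 dp).

1971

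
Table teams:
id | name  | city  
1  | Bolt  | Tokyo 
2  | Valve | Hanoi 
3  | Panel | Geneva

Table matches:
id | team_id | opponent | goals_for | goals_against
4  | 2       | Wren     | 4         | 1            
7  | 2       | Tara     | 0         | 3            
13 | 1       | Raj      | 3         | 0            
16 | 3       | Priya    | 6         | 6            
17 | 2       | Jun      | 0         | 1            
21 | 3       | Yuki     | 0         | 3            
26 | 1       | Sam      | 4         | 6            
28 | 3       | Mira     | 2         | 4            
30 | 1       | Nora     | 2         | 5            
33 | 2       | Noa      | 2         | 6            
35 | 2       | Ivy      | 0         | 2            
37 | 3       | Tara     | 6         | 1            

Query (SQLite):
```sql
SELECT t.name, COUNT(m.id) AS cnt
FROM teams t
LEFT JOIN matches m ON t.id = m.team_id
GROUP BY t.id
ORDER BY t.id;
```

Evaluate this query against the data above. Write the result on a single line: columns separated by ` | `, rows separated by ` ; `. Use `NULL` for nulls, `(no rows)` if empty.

Bolt | 3 ; Valve | 5 ; Panel | 4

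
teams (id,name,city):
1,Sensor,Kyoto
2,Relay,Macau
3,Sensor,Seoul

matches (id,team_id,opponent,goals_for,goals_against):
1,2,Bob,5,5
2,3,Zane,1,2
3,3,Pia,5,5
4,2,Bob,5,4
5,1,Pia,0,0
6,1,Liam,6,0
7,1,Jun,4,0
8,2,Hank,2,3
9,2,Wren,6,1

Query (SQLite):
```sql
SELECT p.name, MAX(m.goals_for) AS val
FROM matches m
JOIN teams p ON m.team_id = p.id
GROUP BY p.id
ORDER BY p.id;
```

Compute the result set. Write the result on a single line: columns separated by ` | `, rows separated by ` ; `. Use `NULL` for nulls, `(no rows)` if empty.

Join each matches row to its teams via team_id.
Group joined rows by teams.id; compute MAX(m.goals_for) per group.
  1: ids {5, 6, 7} → MAX(m.goals_for)=6
  2: ids {1, 4, 8, 9} → MAX(m.goals_for)=6
  3: ids {2, 3} → MAX(m.goals_for)=5

Sensor | 6 ; Relay | 6 ; Sensor | 5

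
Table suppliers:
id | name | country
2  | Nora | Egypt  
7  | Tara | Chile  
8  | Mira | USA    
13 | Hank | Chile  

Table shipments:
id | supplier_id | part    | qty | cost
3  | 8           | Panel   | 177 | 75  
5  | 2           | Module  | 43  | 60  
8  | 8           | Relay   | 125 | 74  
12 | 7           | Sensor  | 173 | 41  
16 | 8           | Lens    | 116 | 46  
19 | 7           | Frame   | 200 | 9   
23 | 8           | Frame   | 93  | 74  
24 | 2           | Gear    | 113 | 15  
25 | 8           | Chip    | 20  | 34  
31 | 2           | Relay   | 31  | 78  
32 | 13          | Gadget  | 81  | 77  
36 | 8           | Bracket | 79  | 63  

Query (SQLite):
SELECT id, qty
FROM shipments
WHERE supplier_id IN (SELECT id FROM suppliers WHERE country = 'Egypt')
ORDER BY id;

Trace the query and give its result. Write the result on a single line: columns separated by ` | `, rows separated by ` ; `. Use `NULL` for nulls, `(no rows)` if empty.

5 | 43 ; 24 | 113 ; 31 | 31

Inner query: suppliers.id where country = 'Egypt'.
Outer: keep shipments rows whose supplier_id is in that set.
Inner query → {2}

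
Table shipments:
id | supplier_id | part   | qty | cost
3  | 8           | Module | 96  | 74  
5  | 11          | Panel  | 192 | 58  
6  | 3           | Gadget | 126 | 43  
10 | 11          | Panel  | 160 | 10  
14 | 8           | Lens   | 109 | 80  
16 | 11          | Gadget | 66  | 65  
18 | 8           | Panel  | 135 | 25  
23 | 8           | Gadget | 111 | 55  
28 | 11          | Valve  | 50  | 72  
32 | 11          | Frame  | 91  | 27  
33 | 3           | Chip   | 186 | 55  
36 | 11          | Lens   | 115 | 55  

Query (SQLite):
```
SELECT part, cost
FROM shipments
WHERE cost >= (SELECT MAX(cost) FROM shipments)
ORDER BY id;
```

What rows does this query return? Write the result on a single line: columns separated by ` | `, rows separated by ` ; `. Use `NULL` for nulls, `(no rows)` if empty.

Lens | 80

Scalar subquery: MAX(cost) over all shipments rows = 80.
Keep rows where cost >= that value.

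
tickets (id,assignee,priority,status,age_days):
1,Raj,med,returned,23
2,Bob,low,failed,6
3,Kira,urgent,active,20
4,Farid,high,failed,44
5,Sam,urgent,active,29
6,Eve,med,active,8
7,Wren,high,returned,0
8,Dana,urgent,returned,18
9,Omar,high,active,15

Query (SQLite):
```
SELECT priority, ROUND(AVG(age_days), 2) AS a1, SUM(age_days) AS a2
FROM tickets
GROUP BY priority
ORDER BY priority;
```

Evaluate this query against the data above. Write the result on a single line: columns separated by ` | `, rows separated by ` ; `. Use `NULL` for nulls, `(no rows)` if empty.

Group tickets by priority.
Per group compute: ROUND(AVG(age_days), 2), SUM(age_days).
  high: ids {4, 7, 9} → ROUND(AVG(age_days), 2)=19.67, SUM(age_days)=59
  low: ids {2} → ROUND(AVG(age_days), 2)=6, SUM(age_days)=6
  med: ids {1, 6} → ROUND(AVG(age_days), 2)=15.5, SUM(age_days)=31
  urgent: ids {3, 5, 8} → ROUND(AVG(age_days), 2)=22.33, SUM(age_days)=67

high | 19.67 | 59 ; low | 6 | 6 ; med | 15.5 | 31 ; urgent | 22.33 | 67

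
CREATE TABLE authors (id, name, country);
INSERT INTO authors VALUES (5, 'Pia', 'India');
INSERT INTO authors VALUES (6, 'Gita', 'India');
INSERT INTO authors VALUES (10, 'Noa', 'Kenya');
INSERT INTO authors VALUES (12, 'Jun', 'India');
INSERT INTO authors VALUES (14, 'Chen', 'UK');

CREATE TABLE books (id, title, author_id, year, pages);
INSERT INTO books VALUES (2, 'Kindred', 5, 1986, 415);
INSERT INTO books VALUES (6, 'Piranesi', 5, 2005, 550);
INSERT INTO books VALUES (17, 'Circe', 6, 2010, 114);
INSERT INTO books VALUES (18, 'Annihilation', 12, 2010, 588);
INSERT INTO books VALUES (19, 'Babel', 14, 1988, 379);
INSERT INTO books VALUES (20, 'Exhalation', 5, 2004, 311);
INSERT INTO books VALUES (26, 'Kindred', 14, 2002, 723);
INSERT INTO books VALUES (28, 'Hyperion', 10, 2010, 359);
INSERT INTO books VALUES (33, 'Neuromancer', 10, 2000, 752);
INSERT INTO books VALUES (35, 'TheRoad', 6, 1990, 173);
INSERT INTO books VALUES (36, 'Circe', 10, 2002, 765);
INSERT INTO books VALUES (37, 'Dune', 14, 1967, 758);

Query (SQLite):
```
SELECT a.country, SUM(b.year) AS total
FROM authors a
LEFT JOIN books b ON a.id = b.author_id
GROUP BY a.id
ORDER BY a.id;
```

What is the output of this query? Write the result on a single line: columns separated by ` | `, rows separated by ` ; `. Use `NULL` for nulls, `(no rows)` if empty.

India | 5995 ; India | 4000 ; Kenya | 6012 ; India | 2010 ; UK | 5957

LEFT JOIN keeps every authors row; unmatched ones get NULL for books columns.
Group by authors.id and compute SUM(b.year). SUM over an all-NULL group is NULL.
  5: ids {2, 6, 20} → SUM(b.year)=5995
  6: ids {17, 35} → SUM(b.year)=4000
  10: ids {28, 33, 36} → SUM(b.year)=6012
  12: ids {18} → SUM(b.year)=2010
  14: ids {19, 26, 37} → SUM(b.year)=5957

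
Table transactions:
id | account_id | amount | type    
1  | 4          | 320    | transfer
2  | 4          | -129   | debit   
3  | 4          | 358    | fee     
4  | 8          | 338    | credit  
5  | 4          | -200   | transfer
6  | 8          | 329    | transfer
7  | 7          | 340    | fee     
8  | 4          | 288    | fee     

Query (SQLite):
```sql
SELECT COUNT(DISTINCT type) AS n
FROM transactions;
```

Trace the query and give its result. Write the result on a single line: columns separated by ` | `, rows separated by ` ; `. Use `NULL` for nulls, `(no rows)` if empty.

Count distinct non-NULL type values.

4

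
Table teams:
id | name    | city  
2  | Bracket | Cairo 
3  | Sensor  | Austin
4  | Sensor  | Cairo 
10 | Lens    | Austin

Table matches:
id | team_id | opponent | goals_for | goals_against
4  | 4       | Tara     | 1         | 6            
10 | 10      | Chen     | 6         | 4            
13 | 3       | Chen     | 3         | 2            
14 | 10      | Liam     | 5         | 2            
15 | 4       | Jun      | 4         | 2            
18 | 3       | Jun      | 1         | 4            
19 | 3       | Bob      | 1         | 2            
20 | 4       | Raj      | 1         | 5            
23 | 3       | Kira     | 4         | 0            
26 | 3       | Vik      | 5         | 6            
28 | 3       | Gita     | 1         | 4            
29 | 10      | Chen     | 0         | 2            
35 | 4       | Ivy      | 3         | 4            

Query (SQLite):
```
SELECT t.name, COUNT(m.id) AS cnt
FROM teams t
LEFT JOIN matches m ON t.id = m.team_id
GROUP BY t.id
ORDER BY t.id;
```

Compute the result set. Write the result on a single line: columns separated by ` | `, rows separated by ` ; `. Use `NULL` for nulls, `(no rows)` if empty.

LEFT JOIN keeps every teams row; unmatched ones get NULL for matches columns.
Group by teams.id and compute COUNT(m.id). COUNT(col) of an all-NULL group is 0.
  2: ids {—} → COUNT(m.id)=0
  3: ids {13, 18, 19, 23, 26, 28} → COUNT(m.id)=6
  4: ids {4, 15, 20, 35} → COUNT(m.id)=4
  10: ids {10, 14, 29} → COUNT(m.id)=3

Bracket | 0 ; Sensor | 6 ; Sensor | 4 ; Lens | 3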